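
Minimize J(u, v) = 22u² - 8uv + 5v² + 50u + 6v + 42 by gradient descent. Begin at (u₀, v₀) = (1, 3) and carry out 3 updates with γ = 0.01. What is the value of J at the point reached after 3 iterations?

∇J = (44u - 8v + 50, -8u + 10v + 6)
Step 1: at (1, 3), ∇J = (70, 28) → (1, 3) − 0.01·(70, 28) = (0.3, 2.72)
Step 2: at (0.3, 2.72), ∇J = (41.44, 30.8) → (0.3, 2.72) − 0.01·(41.44, 30.8) = (-0.1144, 2.412)
Step 3: at (-0.1144, 2.412), ∇J = (25.6704, 31.0352) → (-0.1144, 2.412) − 0.01·(25.6704, 31.0352) = (-0.371104, 2.101648)
J(-0.371104, 2.101648) = 67.408549348608

67.408549348608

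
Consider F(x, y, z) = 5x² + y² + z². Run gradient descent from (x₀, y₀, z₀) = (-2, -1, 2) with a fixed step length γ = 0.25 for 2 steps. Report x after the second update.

-4.5

∇F = (10x, 2y, 2z)
Step 1: at (-2, -1, 2), ∇F = (-20, -2, 4) → (-2, -1, 2) − 0.25·(-20, -2, 4) = (3, -0.5, 1)
Step 2: at (3, -0.5, 1), ∇F = (30, -1, 2) → (3, -0.5, 1) − 0.25·(30, -1, 2) = (-4.5, -0.25, 0.5)
x = -4.5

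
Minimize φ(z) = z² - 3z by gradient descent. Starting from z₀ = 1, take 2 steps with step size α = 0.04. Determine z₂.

1.0768

φ′(z) = 2z - 3
z₁ = 1 − 0.04·(-1) = 1.04
z₂ = 1.04 − 0.04·(-0.92) = 1.0768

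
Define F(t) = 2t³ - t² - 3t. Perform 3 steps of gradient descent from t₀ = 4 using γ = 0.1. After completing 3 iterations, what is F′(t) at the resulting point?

237851.6484375

F′(t) = 6t² - 2t - 3
Step 1: F′(4) = 85; t₁ = 4 − 0.1·85 = -4.5
Step 2: F′(-4.5) = 127.5; t₂ = -4.5 − 0.1·127.5 = -17.25
Step 3: F′(-17.25) = 1816.875; t₃ = -17.25 − 0.1·1816.875 = -198.9375
F′(t) at (-198.9375) = 237851.6484375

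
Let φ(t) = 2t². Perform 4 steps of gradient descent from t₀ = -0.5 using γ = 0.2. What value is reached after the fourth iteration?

φ′(t) = 4t
t₁ = -0.5 − 0.2·(-2) = -0.1
t₂ = -0.1 − 0.2·(-0.4) = -0.02
t₃ = -0.02 − 0.2·(-0.08) = -0.004
t₄ = -0.004 − 0.2·(-0.016) = -0.0008

-0.0008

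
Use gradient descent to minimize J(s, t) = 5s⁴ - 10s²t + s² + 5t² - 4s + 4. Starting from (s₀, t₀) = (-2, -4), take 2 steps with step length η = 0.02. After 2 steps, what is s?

-37.8475264

∇J = (20s³ - 20st + 2s - 4, -10s² + 10t)
(s₁, t₁) = (-2, -4) − 0.02·(-328, -80) = (4.56, -2.4)
(s₂, t₂) = (4.56, -2.4) − 0.02·(2120.37632, -231.936) = (-37.8475264, 2.23872)
s = -37.8475264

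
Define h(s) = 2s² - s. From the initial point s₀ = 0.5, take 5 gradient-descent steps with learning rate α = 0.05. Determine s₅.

h′(s) = 4s - 1
Step 1: h′(0.5) = 1; s₁ = 0.5 − 0.05·1 = 0.45
Step 2: h′(0.45) = 0.8; s₂ = 0.45 − 0.05·0.8 = 0.41
Step 3: h′(0.41) = 0.64; s₃ = 0.41 − 0.05·0.64 = 0.378
Step 4: h′(0.378) = 0.512; s₄ = 0.378 − 0.05·0.512 = 0.3524
Step 5: h′(0.3524) = 0.4096; s₅ = 0.3524 − 0.05·0.4096 = 0.33192

0.33192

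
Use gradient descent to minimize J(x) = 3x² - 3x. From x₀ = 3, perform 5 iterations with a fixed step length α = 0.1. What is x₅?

0.5256

J′(x) = 6x - 3
Step 1: J′(3) = 15; x₁ = 3 − 0.1·15 = 1.5
Step 2: J′(1.5) = 6; x₂ = 1.5 − 0.1·6 = 0.9
Step 3: J′(0.9) = 2.4; x₃ = 0.9 − 0.1·2.4 = 0.66
Step 4: J′(0.66) = 0.96; x₄ = 0.66 − 0.1·0.96 = 0.564
Step 5: J′(0.564) = 0.384; x₅ = 0.564 − 0.1·0.384 = 0.5256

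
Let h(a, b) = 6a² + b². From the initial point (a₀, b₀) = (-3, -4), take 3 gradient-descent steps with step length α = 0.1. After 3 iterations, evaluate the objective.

4.19776

∇h = (12a, 2b)
(a₁, b₁) = (-3, -4) − 0.1·(-36, -8) = (0.6, -3.2)
(a₂, b₂) = (0.6, -3.2) − 0.1·(7.2, -6.4) = (-0.12, -2.56)
(a₃, b₃) = (-0.12, -2.56) − 0.1·(-1.44, -5.12) = (0.024, -2.048)
h(0.024, -2.048) = 4.19776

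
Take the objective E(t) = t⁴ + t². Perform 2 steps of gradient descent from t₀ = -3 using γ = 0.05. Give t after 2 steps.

-1.5066

E′(t) = 4t³ + 2t
t₁ = -3 − 0.05·(-114) = 2.7
t₂ = 2.7 − 0.05·84.132 = -1.5066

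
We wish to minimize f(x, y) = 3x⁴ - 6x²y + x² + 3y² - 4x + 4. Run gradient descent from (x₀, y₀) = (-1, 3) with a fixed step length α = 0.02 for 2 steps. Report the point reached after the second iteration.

(-1.52275456, 2.650752)

∇f = (12x³ - 12xy + 2x - 4, -6x² + 6y)
Step 1: at (-1, 3), ∇f = (18, 12) → (-1, 3) − 0.02·(18, 12) = (-1.36, 2.76)
Step 2: at (-1.36, 2.76), ∇f = (8.137728, 5.4624) → (-1.36, 2.76) − 0.02·(8.137728, 5.4624) = (-1.52275456, 2.650752)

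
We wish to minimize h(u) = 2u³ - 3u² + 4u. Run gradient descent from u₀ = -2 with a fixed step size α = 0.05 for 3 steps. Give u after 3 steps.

h′(u) = 6u² - 6u + 4
u₁ = -2 − 0.05·40 = -4
u₂ = -4 − 0.05·124 = -10.2
u₃ = -10.2 − 0.05·689.44 = -44.672

-44.672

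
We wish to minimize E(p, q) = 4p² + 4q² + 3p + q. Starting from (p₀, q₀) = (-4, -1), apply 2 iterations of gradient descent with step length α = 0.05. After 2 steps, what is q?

-0.44

∇E = (8p + 3, 8q + 1)
Step 1: at (-4, -1), ∇E = (-29, -7) → (-4, -1) − 0.05·(-29, -7) = (-2.55, -0.65)
Step 2: at (-2.55, -0.65), ∇E = (-17.4, -4.2) → (-2.55, -0.65) − 0.05·(-17.4, -4.2) = (-1.68, -0.44)
q = -0.44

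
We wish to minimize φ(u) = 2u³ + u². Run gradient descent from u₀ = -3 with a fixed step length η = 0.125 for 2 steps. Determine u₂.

φ′(u) = 6u² + 2u
u₁ = -3 − 0.125·48 = -9
u₂ = -9 − 0.125·468 = -67.5

-67.5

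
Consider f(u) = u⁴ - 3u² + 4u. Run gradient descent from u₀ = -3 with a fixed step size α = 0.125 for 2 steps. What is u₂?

-219.6796875

f′(u) = 4u³ - 6u + 4
Step 1: f′(-3) = -86; u₁ = -3 − 0.125·(-86) = 7.75
Step 2: f′(7.75) = 1819.4375; u₂ = 7.75 − 0.125·1819.4375 = -219.6796875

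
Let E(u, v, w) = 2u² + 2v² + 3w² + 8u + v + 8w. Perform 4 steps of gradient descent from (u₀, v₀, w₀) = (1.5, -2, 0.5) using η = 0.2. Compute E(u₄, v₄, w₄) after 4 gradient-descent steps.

∇E = (4u + 8, 4v + 1, 6w + 8)
Step 1: at (1.5, -2, 0.5), ∇E = (14, -7, 11) → (1.5, -2, 0.5) − 0.2·(14, -7, 11) = (-1.3, -0.6, -1.7)
Step 2: at (-1.3, -0.6, -1.7), ∇E = (2.8, -1.4, -2.2) → (-1.3, -0.6, -1.7) − 0.2·(2.8, -1.4, -2.2) = (-1.86, -0.32, -1.26)
Step 3: at (-1.86, -0.32, -1.26), ∇E = (0.56, -0.28, 0.44) → (-1.86, -0.32, -1.26) − 0.2·(0.56, -0.28, 0.44) = (-1.972, -0.264, -1.348)
Step 4: at (-1.972, -0.264, -1.348), ∇E = (0.112, -0.056, -0.088) → (-1.972, -0.264, -1.348) − 0.2·(0.112, -0.056, -0.088) = (-1.9944, -0.2528, -1.3304)
E(-1.9944, -0.2528, -1.3304) = -13.45822912

-13.45822912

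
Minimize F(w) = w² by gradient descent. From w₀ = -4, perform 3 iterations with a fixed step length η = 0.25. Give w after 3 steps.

-0.5

F′(w) = 2w
w₁ = -4 − 0.25·(-8) = -2
w₂ = -2 − 0.25·(-4) = -1
w₃ = -1 − 0.25·(-2) = -0.5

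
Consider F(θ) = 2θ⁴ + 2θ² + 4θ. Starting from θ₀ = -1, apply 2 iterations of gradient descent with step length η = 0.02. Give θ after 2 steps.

F′(θ) = 8θ³ + 4θ + 4
Step 1: F′(-1) = -8; θ₁ = -1 − 0.02·(-8) = -0.84
Step 2: F′(-0.84) = -4.101632; θ₂ = -0.84 − 0.02·(-4.101632) = -0.75796736

-0.75796736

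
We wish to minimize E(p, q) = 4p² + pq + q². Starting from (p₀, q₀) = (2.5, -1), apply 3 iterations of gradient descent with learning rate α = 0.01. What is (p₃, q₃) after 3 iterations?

(1.97451, -1.0091925)

∇E = (8p + q, p + 2q)
Step 1: at (2.5, -1), ∇E = (19, 0.5) → (2.5, -1) − 0.01·(19, 0.5) = (2.31, -1.005)
Step 2: at (2.31, -1.005), ∇E = (17.475, 0.3) → (2.31, -1.005) − 0.01·(17.475, 0.3) = (2.13525, -1.008)
Step 3: at (2.13525, -1.008), ∇E = (16.074, 0.11925) → (2.13525, -1.008) − 0.01·(16.074, 0.11925) = (1.97451, -1.0091925)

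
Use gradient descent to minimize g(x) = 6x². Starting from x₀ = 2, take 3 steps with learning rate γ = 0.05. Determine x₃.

0.128

g′(x) = 12x
x₁ = 2 − 0.05·24 = 0.8
x₂ = 0.8 − 0.05·9.6 = 0.32
x₃ = 0.32 − 0.05·3.84 = 0.128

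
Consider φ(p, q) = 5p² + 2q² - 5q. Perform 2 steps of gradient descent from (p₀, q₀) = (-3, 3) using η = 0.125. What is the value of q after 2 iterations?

1.6875

∇φ = (10p, 4q - 5)
Step 1: at (-3, 3), ∇φ = (-30, 7) → (-3, 3) − 0.125·(-30, 7) = (0.75, 2.125)
Step 2: at (0.75, 2.125), ∇φ = (7.5, 3.5) → (0.75, 2.125) − 0.125·(7.5, 3.5) = (-0.1875, 1.6875)
q = 1.6875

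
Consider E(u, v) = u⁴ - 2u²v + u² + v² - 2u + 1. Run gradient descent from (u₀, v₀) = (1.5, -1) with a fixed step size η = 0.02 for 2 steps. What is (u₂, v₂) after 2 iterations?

(0.90693368, -0.787676)

∇E = (4u³ - 4uv + 2u - 2, -2u² + 2v)
(u₁, v₁) = (1.5, -1) − 0.02·(20.5, -6.5) = (1.09, -0.87)
(u₂, v₂) = (1.09, -0.87) − 0.02·(9.153316, -4.1162) = (0.90693368, -0.787676)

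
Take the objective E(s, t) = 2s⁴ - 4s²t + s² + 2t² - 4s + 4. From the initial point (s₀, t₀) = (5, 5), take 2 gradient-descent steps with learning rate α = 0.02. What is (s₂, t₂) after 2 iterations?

∇E = (8s³ - 8st + 2s - 4, -4s² + 4t)
(s₁, t₁) = (5, 5) − 0.02·(806, -80) = (-11.12, 6.6)
(s₂, t₂) = (-11.12, 6.6) − 0.02·(-10439.399424, -468.2176) = (197.66798848, 15.964352)

(197.66798848, 15.964352)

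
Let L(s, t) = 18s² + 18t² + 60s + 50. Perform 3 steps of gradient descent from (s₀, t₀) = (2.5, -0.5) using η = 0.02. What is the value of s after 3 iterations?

-1.5752

∇L = (36s + 60, 36t)
(s₁, t₁) = (2.5, -0.5) − 0.02·(150, -18) = (-0.5, -0.14)
(s₂, t₂) = (-0.5, -0.14) − 0.02·(42, -5.04) = (-1.34, -0.0392)
(s₃, t₃) = (-1.34, -0.0392) − 0.02·(11.76, -1.4112) = (-1.5752, -0.010976)
s = -1.5752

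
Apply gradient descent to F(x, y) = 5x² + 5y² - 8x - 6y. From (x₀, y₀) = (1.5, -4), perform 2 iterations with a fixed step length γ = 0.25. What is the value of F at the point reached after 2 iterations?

∇F = (10x - 8, 10y - 6)
Step 1: at (1.5, -4), ∇F = (7, -46) → (1.5, -4) − 0.25·(7, -46) = (-0.25, 7.5)
Step 2: at (-0.25, 7.5), ∇F = (-10.5, 69) → (-0.25, 7.5) − 0.25·(-10.5, 69) = (2.375, -9.75)
F(2.375, -9.75) = 543.015625

543.015625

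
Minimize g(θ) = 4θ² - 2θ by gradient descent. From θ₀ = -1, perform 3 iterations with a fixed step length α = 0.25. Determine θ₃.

1.5

g′(θ) = 8θ - 2
Step 1: g′(-1) = -10; θ₁ = -1 − 0.25·(-10) = 1.5
Step 2: g′(1.5) = 10; θ₂ = 1.5 − 0.25·10 = -1
Step 3: g′(-1) = -10; θ₃ = -1 − 0.25·(-10) = 1.5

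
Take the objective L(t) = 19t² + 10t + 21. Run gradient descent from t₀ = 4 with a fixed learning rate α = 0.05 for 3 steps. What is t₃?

L′(t) = 38t + 10
Step 1: L′(4) = 162; t₁ = 4 − 0.05·162 = -4.1
Step 2: L′(-4.1) = -145.8; t₂ = -4.1 − 0.05·(-145.8) = 3.19
Step 3: L′(3.19) = 131.22; t₃ = 3.19 − 0.05·131.22 = -3.371

-3.371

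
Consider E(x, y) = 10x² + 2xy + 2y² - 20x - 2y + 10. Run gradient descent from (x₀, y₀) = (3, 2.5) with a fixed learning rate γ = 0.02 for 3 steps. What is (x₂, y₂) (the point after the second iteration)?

∇E = (20x + 2y - 20, 2x + 4y - 2)
Step 1: at (3, 2.5), ∇E = (45, 14) → (3, 2.5) − 0.02·(45, 14) = (2.1, 2.22)
Step 2: at (2.1, 2.22), ∇E = (26.44, 11.08) → (2.1, 2.22) − 0.02·(26.44, 11.08) = (1.5712, 1.9984)

(1.5712, 1.9984)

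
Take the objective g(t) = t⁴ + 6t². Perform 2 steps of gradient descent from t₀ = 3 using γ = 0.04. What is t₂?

g′(t) = 4t³ + 12t
t₁ = 3 − 0.04·144 = -2.76
t₂ = -2.76 − 0.04·(-117.218304) = 1.92873216

1.92873216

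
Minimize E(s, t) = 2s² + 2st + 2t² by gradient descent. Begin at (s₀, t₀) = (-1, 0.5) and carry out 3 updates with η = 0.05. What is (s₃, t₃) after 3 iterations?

(-0.6325, 0.461)

∇E = (4s + 2t, 2s + 4t)
(s₁, t₁) = (-1, 0.5) − 0.05·(-3, 0) = (-0.85, 0.5)
(s₂, t₂) = (-0.85, 0.5) − 0.05·(-2.4, 0.3) = (-0.73, 0.485)
(s₃, t₃) = (-0.73, 0.485) − 0.05·(-1.95, 0.48) = (-0.6325, 0.461)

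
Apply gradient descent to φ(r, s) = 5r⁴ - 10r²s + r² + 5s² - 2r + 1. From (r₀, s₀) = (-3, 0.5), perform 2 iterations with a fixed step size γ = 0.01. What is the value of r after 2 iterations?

0.6729536

∇φ = (20r³ - 20rs + 2r - 2, -10r² + 10s)
Step 1: at (-3, 0.5), ∇φ = (-518, -85) → (-3, 0.5) − 0.01·(-518, -85) = (2.18, 1.35)
Step 2: at (2.18, 1.35), ∇φ = (150.70464, -34.024) → (2.18, 1.35) − 0.01·(150.70464, -34.024) = (0.6729536, 1.69024)
r = 0.6729536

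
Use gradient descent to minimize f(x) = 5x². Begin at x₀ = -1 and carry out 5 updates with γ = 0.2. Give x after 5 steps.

1

f′(x) = 10x
Step 1: f′(-1) = -10; x₁ = -1 − 0.2·(-10) = 1
Step 2: f′(1) = 10; x₂ = 1 − 0.2·10 = -1
Step 3: f′(-1) = -10; x₃ = -1 − 0.2·(-10) = 1
Step 4: f′(1) = 10; x₄ = 1 − 0.2·10 = -1
Step 5: f′(-1) = -10; x₅ = -1 − 0.2·(-10) = 1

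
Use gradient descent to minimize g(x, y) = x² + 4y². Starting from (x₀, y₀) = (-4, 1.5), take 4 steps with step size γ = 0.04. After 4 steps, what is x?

-2.86557184

∇g = (2x, 8y)
(x₁, y₁) = (-4, 1.5) − 0.04·(-8, 12) = (-3.68, 1.02)
(x₂, y₂) = (-3.68, 1.02) − 0.04·(-7.36, 8.16) = (-3.3856, 0.6936)
(x₃, y₃) = (-3.3856, 0.6936) − 0.04·(-6.7712, 5.5488) = (-3.114752, 0.471648)
(x₄, y₄) = (-3.114752, 0.471648) − 0.04·(-6.229504, 3.773184) = (-2.86557184, 0.32072064)
x = -2.86557184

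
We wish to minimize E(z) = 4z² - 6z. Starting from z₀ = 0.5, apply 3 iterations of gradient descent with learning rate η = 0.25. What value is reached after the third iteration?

E′(z) = 8z - 6
z₁ = 0.5 − 0.25·(-2) = 1
z₂ = 1 − 0.25·2 = 0.5
z₃ = 0.5 − 0.25·(-2) = 1

1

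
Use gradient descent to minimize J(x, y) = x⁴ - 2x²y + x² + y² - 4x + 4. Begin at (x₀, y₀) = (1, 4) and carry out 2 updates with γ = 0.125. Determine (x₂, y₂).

(-3.3671875, 4.328125)

∇J = (4x³ - 4xy + 2x - 4, -2x² + 2y)
(x₁, y₁) = (1, 4) − 0.125·(-14, 6) = (2.75, 3.25)
(x₂, y₂) = (2.75, 3.25) − 0.125·(48.9375, -8.625) = (-3.3671875, 4.328125)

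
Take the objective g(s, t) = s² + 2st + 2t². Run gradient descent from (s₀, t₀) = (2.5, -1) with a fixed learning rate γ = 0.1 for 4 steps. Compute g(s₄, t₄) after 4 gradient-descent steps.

1.42443136

∇g = (2s + 2t, 2s + 4t)
(s₁, t₁) = (2.5, -1) − 0.1·(3, 1) = (2.2, -1.1)
(s₂, t₂) = (2.2, -1.1) − 0.1·(2.2, 0) = (1.98, -1.1)
(s₃, t₃) = (1.98, -1.1) − 0.1·(1.76, -0.44) = (1.804, -1.056)
(s₄, t₄) = (1.804, -1.056) − 0.1·(1.496, -0.616) = (1.6544, -0.9944)
g(1.6544, -0.9944) = 1.42443136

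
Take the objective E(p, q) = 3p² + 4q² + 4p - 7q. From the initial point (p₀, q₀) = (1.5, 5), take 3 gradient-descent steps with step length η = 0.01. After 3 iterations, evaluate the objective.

∇E = (6p + 4, 8q - 7)
Step 1: at (1.5, 5), ∇E = (13, 33) → (1.5, 5) − 0.01·(13, 33) = (1.37, 4.67)
Step 2: at (1.37, 4.67), ∇E = (12.22, 30.36) → (1.37, 4.67) − 0.01·(12.22, 30.36) = (1.2478, 4.3664)
Step 3: at (1.2478, 4.3664), ∇E = (11.4868, 27.9312) → (1.2478, 4.3664) − 0.01·(11.4868, 27.9312) = (1.132932, 4.087088)
E(1.132932, 4.087088) = 46.589870028848

46.589870028848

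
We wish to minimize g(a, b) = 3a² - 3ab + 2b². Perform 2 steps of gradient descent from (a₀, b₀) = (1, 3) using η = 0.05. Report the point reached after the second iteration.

(1.1875, 2.2125)

∇g = (6a - 3b, -3a + 4b)
Step 1: at (1, 3), ∇g = (-3, 9) → (1, 3) − 0.05·(-3, 9) = (1.15, 2.55)
Step 2: at (1.15, 2.55), ∇g = (-0.75, 6.75) → (1.15, 2.55) − 0.05·(-0.75, 6.75) = (1.1875, 2.2125)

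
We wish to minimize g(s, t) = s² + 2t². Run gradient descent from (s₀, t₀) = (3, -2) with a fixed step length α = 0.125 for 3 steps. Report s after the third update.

1.265625

∇g = (2s, 4t)
(s₁, t₁) = (3, -2) − 0.125·(6, -8) = (2.25, -1)
(s₂, t₂) = (2.25, -1) − 0.125·(4.5, -4) = (1.6875, -0.5)
(s₃, t₃) = (1.6875, -0.5) − 0.125·(3.375, -2) = (1.265625, -0.25)
s = 1.265625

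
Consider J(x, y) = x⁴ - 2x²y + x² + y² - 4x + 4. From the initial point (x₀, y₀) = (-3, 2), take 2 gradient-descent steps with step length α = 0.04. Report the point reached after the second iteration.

∇J = (4x³ - 4xy + 2x - 4, -2x² + 2y)
Step 1: at (-3, 2), ∇J = (-94, -14) → (-3, 2) − 0.04·(-94, -14) = (0.76, 2.56)
Step 2: at (0.76, 2.56), ∇J = (-8.506496, 3.9648) → (0.76, 2.56) − 0.04·(-8.506496, 3.9648) = (1.10025984, 2.401408)

(1.10025984, 2.401408)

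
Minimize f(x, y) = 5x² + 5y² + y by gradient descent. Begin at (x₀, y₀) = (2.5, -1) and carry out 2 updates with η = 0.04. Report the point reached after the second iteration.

∇f = (10x, 10y + 1)
Step 1: at (2.5, -1), ∇f = (25, -9) → (2.5, -1) − 0.04·(25, -9) = (1.5, -0.64)
Step 2: at (1.5, -0.64), ∇f = (15, -5.4) → (1.5, -0.64) − 0.04·(15, -5.4) = (0.9, -0.424)

(0.9, -0.424)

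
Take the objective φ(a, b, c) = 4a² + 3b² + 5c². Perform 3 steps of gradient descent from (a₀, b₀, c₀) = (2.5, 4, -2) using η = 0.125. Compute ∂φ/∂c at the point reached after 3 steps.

0.3125

∇φ = (8a, 6b, 10c)
(a₁, b₁, c₁) = (2.5, 4, -2) − 0.125·(20, 24, -20) = (0, 1, 0.5)
(a₂, b₂, c₂) = (0, 1, 0.5) − 0.125·(0, 6, 5) = (0, 0.25, -0.125)
(a₃, b₃, c₃) = (0, 0.25, -0.125) − 0.125·(0, 1.5, -1.25) = (0, 0.0625, 0.03125)
∂φ/∂c at (0, 0.0625, 0.03125) = 0.3125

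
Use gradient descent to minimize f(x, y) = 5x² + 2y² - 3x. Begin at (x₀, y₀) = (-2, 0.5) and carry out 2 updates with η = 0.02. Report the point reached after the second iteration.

(-1.172, 0.4232)

∇f = (10x - 3, 4y)
(x₁, y₁) = (-2, 0.5) − 0.02·(-23, 2) = (-1.54, 0.46)
(x₂, y₂) = (-1.54, 0.46) − 0.02·(-18.4, 1.84) = (-1.172, 0.4232)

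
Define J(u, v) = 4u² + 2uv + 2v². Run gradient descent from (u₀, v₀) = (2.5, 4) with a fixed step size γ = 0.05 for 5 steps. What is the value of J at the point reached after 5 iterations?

∇J = (8u + 2v, 2u + 4v)
Step 1: at (2.5, 4), ∇J = (28, 21) → (2.5, 4) − 0.05·(28, 21) = (1.1, 2.95)
Step 2: at (1.1, 2.95), ∇J = (14.7, 14) → (1.1, 2.95) − 0.05·(14.7, 14) = (0.365, 2.25)
Step 3: at (0.365, 2.25), ∇J = (7.42, 9.73) → (0.365, 2.25) − 0.05·(7.42, 9.73) = (-0.006, 1.7635)
Step 4: at (-0.006, 1.7635), ∇J = (3.479, 7.042) → (-0.006, 1.7635) − 0.05·(3.479, 7.042) = (-0.17995, 1.4114)
Step 5: at (-0.17995, 1.4114), ∇J = (1.3832, 5.2857) → (-0.17995, 1.4114) − 0.05·(1.3832, 5.2857) = (-0.24911, 1.147115)
J(-0.24911, 1.147115) = 2.30845317955

2.30845317955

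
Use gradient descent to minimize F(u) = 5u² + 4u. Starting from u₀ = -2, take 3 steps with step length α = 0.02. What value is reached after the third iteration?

F′(u) = 10u + 4
u₁ = -2 − 0.02·(-16) = -1.68
u₂ = -1.68 − 0.02·(-12.8) = -1.424
u₃ = -1.424 − 0.02·(-10.24) = -1.2192

-1.2192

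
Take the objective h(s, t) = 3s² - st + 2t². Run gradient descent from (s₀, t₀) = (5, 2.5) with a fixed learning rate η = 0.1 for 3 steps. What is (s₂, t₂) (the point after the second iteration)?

(1.1, 1.425)

∇h = (6s - t, -s + 4t)
(s₁, t₁) = (5, 2.5) − 0.1·(27.5, 5) = (2.25, 2)
(s₂, t₂) = (2.25, 2) − 0.1·(11.5, 5.75) = (1.1, 1.425)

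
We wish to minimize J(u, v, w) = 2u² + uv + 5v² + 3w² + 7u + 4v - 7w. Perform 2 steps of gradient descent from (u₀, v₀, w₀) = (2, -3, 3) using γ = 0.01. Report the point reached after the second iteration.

∇J = (4u + v + 7, u + 10v + 4, 6w - 7)
Step 1: at (2, -3, 3), ∇J = (12, -24, 11) → (2, -3, 3) − 0.01·(12, -24, 11) = (1.88, -2.76, 2.89)
Step 2: at (1.88, -2.76, 2.89), ∇J = (11.76, -21.72, 10.34) → (1.88, -2.76, 2.89) − 0.01·(11.76, -21.72, 10.34) = (1.7624, -2.5428, 2.7866)

(1.7624, -2.5428, 2.7866)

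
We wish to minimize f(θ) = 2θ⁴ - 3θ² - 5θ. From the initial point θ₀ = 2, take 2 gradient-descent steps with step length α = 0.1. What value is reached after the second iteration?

11.9264

f′(θ) = 8θ³ - 6θ - 5
Step 1: f′(2) = 47; θ₁ = 2 − 0.1·47 = -2.7
Step 2: f′(-2.7) = -146.264; θ₂ = -2.7 − 0.1·(-146.264) = 11.9264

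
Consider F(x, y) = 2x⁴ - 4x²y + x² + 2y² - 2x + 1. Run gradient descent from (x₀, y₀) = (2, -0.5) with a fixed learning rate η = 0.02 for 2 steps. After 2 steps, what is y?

∇F = (8x³ - 8xy + 2x - 2, -4x² + 4y)
(x₁, y₁) = (2, -0.5) − 0.02·(74, -18) = (0.52, -0.14)
(x₂, y₂) = (0.52, -0.14) − 0.02·(0.747264, -1.6416) = (0.50505472, -0.107168)
y = -0.107168

-0.107168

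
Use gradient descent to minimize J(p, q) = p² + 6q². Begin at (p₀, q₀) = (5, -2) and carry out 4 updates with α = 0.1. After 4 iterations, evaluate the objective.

4.19436544

∇J = (2p, 12q)
(p₁, q₁) = (5, -2) − 0.1·(10, -24) = (4, 0.4)
(p₂, q₂) = (4, 0.4) − 0.1·(8, 4.8) = (3.2, -0.08)
(p₃, q₃) = (3.2, -0.08) − 0.1·(6.4, -0.96) = (2.56, 0.016)
(p₄, q₄) = (2.56, 0.016) − 0.1·(5.12, 0.192) = (2.048, -0.0032)
J(2.048, -0.0032) = 4.19436544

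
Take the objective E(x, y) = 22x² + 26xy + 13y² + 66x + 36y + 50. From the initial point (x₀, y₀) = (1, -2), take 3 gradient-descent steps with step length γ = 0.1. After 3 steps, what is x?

-101.736

∇E = (44x + 26y + 66, 26x + 26y + 36)
Step 1: at (1, -2), ∇E = (58, 10) → (1, -2) − 0.1·(58, 10) = (-4.8, -3)
Step 2: at (-4.8, -3), ∇E = (-223.2, -166.8) → (-4.8, -3) − 0.1·(-223.2, -166.8) = (17.52, 13.68)
Step 3: at (17.52, 13.68), ∇E = (1192.56, 847.2) → (17.52, 13.68) − 0.1·(1192.56, 847.2) = (-101.736, -71.04)
x = -101.736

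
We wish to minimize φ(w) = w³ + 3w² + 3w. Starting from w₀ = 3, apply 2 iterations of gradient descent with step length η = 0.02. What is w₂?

1.485504

φ′(w) = 3w² + 6w + 3
Step 1: φ′(3) = 48; w₁ = 3 − 0.02·48 = 2.04
Step 2: φ′(2.04) = 27.7248; w₂ = 2.04 − 0.02·27.7248 = 1.485504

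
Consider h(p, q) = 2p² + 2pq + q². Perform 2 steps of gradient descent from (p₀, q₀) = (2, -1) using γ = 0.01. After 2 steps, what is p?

∇h = (4p + 2q, 2p + 2q)
(p₁, q₁) = (2, -1) − 0.01·(6, 2) = (1.94, -1.02)
(p₂, q₂) = (1.94, -1.02) − 0.01·(5.72, 1.84) = (1.8828, -1.0384)
p = 1.8828

1.8828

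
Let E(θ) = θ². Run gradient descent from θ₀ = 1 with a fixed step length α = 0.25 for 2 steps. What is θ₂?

0.25

E′(θ) = 2θ
Step 1: E′(1) = 2; θ₁ = 1 − 0.25·2 = 0.5
Step 2: E′(0.5) = 1; θ₂ = 0.5 − 0.25·1 = 0.25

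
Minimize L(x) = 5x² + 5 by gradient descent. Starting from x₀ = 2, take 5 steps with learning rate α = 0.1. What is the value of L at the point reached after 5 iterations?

L′(x) = 10x
Step 1: L′(2) = 20; x₁ = 2 − 0.1·20 = 0
Step 2: L′(0) = 0; x₂ = 0 − 0.1·0 = 0
Step 3: L′(0) = 0; x₃ = 0 − 0.1·0 = 0
Step 4: L′(0) = 0; x₄ = 0 − 0.1·0 = 0
Step 5: L′(0) = 0; x₅ = 0 − 0.1·0 = 0
L(0) = 5

5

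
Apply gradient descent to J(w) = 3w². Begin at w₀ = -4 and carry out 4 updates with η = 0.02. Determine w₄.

-2.39878144

J′(w) = 6w
w₁ = -4 − 0.02·(-24) = -3.52
w₂ = -3.52 − 0.02·(-21.12) = -3.0976
w₃ = -3.0976 − 0.02·(-18.5856) = -2.725888
w₄ = -2.725888 − 0.02·(-16.355328) = -2.39878144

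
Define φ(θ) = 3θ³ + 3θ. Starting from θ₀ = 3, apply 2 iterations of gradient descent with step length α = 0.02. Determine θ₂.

0.946368

φ′(θ) = 9θ² + 3
Step 1: φ′(3) = 84; θ₁ = 3 − 0.02·84 = 1.32
Step 2: φ′(1.32) = 18.6816; θ₂ = 1.32 − 0.02·18.6816 = 0.946368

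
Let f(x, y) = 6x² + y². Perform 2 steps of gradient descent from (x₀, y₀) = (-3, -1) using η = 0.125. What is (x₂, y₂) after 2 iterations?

∇f = (12x, 2y)
(x₁, y₁) = (-3, -1) − 0.125·(-36, -2) = (1.5, -0.75)
(x₂, y₂) = (1.5, -0.75) − 0.125·(18, -1.5) = (-0.75, -0.5625)

(-0.75, -0.5625)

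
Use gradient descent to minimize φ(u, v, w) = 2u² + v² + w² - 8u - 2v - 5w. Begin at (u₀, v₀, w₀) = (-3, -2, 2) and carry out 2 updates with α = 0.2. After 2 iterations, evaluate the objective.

-13.9712

∇φ = (4u - 8, 2v - 2, 2w - 5)
(u₁, v₁, w₁) = (-3, -2, 2) − 0.2·(-20, -6, -1) = (1, -0.8, 2.2)
(u₂, v₂, w₂) = (1, -0.8, 2.2) − 0.2·(-4, -3.6, -0.6) = (1.8, -0.08, 2.32)
φ(1.8, -0.08, 2.32) = -13.9712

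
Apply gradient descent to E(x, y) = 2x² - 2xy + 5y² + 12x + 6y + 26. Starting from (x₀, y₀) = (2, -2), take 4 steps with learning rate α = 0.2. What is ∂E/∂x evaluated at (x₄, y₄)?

∇E = (4x - 2y + 12, -2x + 10y + 6)
Step 1: at (2, -2), ∇E = (24, -18) → (2, -2) − 0.2·(24, -18) = (-2.8, 1.6)
Step 2: at (-2.8, 1.6), ∇E = (-2.4, 27.6) → (-2.8, 1.6) − 0.2·(-2.4, 27.6) = (-2.32, -3.92)
Step 3: at (-2.32, -3.92), ∇E = (10.56, -28.56) → (-2.32, -3.92) − 0.2·(10.56, -28.56) = (-4.432, 1.792)
Step 4: at (-4.432, 1.792), ∇E = (-9.312, 32.784) → (-4.432, 1.792) − 0.2·(-9.312, 32.784) = (-2.5696, -4.7648)
∂E/∂x at (-2.5696, -4.7648) = 11.2512

11.2512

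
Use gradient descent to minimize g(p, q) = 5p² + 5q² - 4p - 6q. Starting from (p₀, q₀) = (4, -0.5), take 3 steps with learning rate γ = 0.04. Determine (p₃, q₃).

(1.1776, 0.3624)

∇g = (10p - 4, 10q - 6)
(p₁, q₁) = (4, -0.5) − 0.04·(36, -11) = (2.56, -0.06)
(p₂, q₂) = (2.56, -0.06) − 0.04·(21.6, -6.6) = (1.696, 0.204)
(p₃, q₃) = (1.696, 0.204) − 0.04·(12.96, -3.96) = (1.1776, 0.3624)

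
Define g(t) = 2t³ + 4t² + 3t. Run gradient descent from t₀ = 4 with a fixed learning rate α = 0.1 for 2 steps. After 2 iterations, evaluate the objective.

-267500.243285232

g′(t) = 6t² + 8t + 3
Step 1: g′(4) = 131; t₁ = 4 − 0.1·131 = -9.1
Step 2: g′(-9.1) = 427.06; t₂ = -9.1 − 0.1·427.06 = -51.806
g(-51.806) = -267500.243285232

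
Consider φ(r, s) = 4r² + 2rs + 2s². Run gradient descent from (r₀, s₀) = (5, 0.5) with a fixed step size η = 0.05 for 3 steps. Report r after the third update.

∇φ = (8r + 2s, 2r + 4s)
Step 1: at (5, 0.5), ∇φ = (41, 12) → (5, 0.5) − 0.05·(41, 12) = (2.95, -0.1)
Step 2: at (2.95, -0.1), ∇φ = (23.4, 5.5) → (2.95, -0.1) − 0.05·(23.4, 5.5) = (1.78, -0.375)
Step 3: at (1.78, -0.375), ∇φ = (13.49, 2.06) → (1.78, -0.375) − 0.05·(13.49, 2.06) = (1.1055, -0.478)
r = 1.1055

1.1055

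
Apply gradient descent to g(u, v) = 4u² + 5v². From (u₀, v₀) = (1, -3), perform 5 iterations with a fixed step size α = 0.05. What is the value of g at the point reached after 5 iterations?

0.0681317829

∇g = (8u, 10v)
(u₁, v₁) = (1, -3) − 0.05·(8, -30) = (0.6, -1.5)
(u₂, v₂) = (0.6, -1.5) − 0.05·(4.8, -15) = (0.36, -0.75)
(u₃, v₃) = (0.36, -0.75) − 0.05·(2.88, -7.5) = (0.216, -0.375)
(u₄, v₄) = (0.216, -0.375) − 0.05·(1.728, -3.75) = (0.1296, -0.1875)
(u₅, v₅) = (0.1296, -0.1875) − 0.05·(1.0368, -1.875) = (0.07776, -0.09375)
g(0.07776, -0.09375) = 0.0681317829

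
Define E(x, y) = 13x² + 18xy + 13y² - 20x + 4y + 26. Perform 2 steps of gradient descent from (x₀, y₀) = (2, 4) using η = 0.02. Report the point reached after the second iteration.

(-0.0416, 0.4864)

∇E = (26x + 18y - 20, 18x + 26y + 4)
(x₁, y₁) = (2, 4) − 0.02·(104, 144) = (-0.08, 1.12)
(x₂, y₂) = (-0.08, 1.12) − 0.02·(-1.92, 31.68) = (-0.0416, 0.4864)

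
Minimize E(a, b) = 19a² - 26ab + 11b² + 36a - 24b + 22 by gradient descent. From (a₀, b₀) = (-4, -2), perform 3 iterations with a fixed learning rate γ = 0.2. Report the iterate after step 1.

∇E = (38a - 26b + 36, -26a + 22b - 24)
(a₁, b₁) = (-4, -2) − 0.2·(-64, 36) = (8.8, -9.2)

(8.8, -9.2)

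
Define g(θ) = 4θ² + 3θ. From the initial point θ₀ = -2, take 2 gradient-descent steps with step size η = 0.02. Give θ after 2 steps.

-1.5216

g′(θ) = 8θ + 3
θ₁ = -2 − 0.02·(-13) = -1.74
θ₂ = -1.74 − 0.02·(-10.92) = -1.5216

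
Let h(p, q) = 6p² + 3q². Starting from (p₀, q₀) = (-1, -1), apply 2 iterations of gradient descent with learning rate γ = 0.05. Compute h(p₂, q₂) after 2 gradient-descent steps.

0.8739

∇h = (12p, 6q)
(p₁, q₁) = (-1, -1) − 0.05·(-12, -6) = (-0.4, -0.7)
(p₂, q₂) = (-0.4, -0.7) − 0.05·(-4.8, -4.2) = (-0.16, -0.49)
h(-0.16, -0.49) = 0.8739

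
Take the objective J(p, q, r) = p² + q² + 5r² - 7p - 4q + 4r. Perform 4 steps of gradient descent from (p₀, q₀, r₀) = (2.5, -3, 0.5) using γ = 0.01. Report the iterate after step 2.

∇J = (2p - 7, 2q - 4, 10r + 4)
(p₁, q₁, r₁) = (2.5, -3, 0.5) − 0.01·(-2, -10, 9) = (2.52, -2.9, 0.41)
(p₂, q₂, r₂) = (2.52, -2.9, 0.41) − 0.01·(-1.96, -9.8, 8.1) = (2.5396, -2.802, 0.329)

(2.5396, -2.802, 0.329)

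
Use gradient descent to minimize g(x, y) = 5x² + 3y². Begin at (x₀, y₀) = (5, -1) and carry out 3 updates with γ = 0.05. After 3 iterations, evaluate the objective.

2.306072

∇g = (10x, 6y)
Step 1: at (5, -1), ∇g = (50, -6) → (5, -1) − 0.05·(50, -6) = (2.5, -0.7)
Step 2: at (2.5, -0.7), ∇g = (25, -4.2) → (2.5, -0.7) − 0.05·(25, -4.2) = (1.25, -0.49)
Step 3: at (1.25, -0.49), ∇g = (12.5, -2.94) → (1.25, -0.49) − 0.05·(12.5, -2.94) = (0.625, -0.343)
g(0.625, -0.343) = 2.306072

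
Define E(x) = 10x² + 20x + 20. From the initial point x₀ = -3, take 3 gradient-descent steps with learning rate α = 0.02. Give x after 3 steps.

-1.432

E′(x) = 20x + 20
Step 1: E′(-3) = -40; x₁ = -3 − 0.02·(-40) = -2.2
Step 2: E′(-2.2) = -24; x₂ = -2.2 − 0.02·(-24) = -1.72
Step 3: E′(-1.72) = -14.4; x₃ = -1.72 − 0.02·(-14.4) = -1.432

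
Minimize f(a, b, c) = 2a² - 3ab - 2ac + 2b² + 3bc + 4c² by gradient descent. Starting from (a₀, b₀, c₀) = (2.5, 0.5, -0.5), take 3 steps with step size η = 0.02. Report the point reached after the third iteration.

(2.012936, 0.831904, -0.16052)

∇f = (4a - 3b - 2c, -3a + 4b + 3c, -2a + 3b + 8c)
(a₁, b₁, c₁) = (2.5, 0.5, -0.5) − 0.02·(9.5, -7, -7.5) = (2.31, 0.64, -0.35)
(a₂, b₂, c₂) = (2.31, 0.64, -0.35) − 0.02·(8.02, -5.42, -5.5) = (2.1496, 0.7484, -0.24)
(a₃, b₃, c₃) = (2.1496, 0.7484, -0.24) − 0.02·(6.8332, -4.1752, -3.974) = (2.012936, 0.831904, -0.16052)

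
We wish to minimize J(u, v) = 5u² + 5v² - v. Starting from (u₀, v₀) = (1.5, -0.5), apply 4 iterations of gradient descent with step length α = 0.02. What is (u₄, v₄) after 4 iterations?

∇J = (10u, 10v - 1)
(u₁, v₁) = (1.5, -0.5) − 0.02·(15, -6) = (1.2, -0.38)
(u₂, v₂) = (1.2, -0.38) − 0.02·(12, -4.8) = (0.96, -0.284)
(u₃, v₃) = (0.96, -0.284) − 0.02·(9.6, -3.84) = (0.768, -0.2072)
(u₄, v₄) = (0.768, -0.2072) − 0.02·(7.68, -3.072) = (0.6144, -0.14576)

(0.6144, -0.14576)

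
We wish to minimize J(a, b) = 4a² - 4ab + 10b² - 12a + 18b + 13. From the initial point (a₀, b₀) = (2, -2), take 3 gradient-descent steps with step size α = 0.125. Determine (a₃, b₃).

(-0.8125, 5.875)

∇J = (8a - 4b - 12, -4a + 20b + 18)
Step 1: at (2, -2), ∇J = (12, -30) → (2, -2) − 0.125·(12, -30) = (0.5, 1.75)
Step 2: at (0.5, 1.75), ∇J = (-15, 51) → (0.5, 1.75) − 0.125·(-15, 51) = (2.375, -4.625)
Step 3: at (2.375, -4.625), ∇J = (25.5, -84) → (2.375, -4.625) − 0.125·(25.5, -84) = (-0.8125, 5.875)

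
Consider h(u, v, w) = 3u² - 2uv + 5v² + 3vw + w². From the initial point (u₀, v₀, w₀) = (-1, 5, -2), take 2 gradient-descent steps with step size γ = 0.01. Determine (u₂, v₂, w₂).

∇h = (6u - 2v, -2u + 10v + 3w, 3v + 2w)
(u₁, v₁, w₁) = (-1, 5, -2) − 0.01·(-16, 46, 11) = (-0.84, 4.54, -2.11)
(u₂, v₂, w₂) = (-0.84, 4.54, -2.11) − 0.01·(-14.12, 40.75, 9.4) = (-0.6988, 4.1325, -2.204)

(-0.6988, 4.1325, -2.204)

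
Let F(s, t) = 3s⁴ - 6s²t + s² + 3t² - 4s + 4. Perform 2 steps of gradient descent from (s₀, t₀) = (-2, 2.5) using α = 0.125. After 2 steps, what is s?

-42.15625

∇F = (12s³ - 12st + 2s - 4, -6s² + 6t)
Step 1: at (-2, 2.5), ∇F = (-44, -9) → (-2, 2.5) − 0.125·(-44, -9) = (3.5, 3.625)
Step 2: at (3.5, 3.625), ∇F = (365.25, -51.75) → (3.5, 3.625) − 0.125·(365.25, -51.75) = (-42.15625, 10.09375)
s = -42.15625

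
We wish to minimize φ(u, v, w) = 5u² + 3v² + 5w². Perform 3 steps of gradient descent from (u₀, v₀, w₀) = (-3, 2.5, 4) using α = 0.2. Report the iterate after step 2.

(-3, 0.1, 4)

∇φ = (10u, 6v, 10w)
Step 1: at (-3, 2.5, 4), ∇φ = (-30, 15, 40) → (-3, 2.5, 4) − 0.2·(-30, 15, 40) = (3, -0.5, -4)
Step 2: at (3, -0.5, -4), ∇φ = (30, -3, -40) → (3, -0.5, -4) − 0.2·(30, -3, -40) = (-3, 0.1, 4)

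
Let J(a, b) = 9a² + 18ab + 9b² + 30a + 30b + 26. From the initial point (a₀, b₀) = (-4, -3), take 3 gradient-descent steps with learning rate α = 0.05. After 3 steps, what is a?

∇J = (18a + 18b + 30, 18a + 18b + 30)
Step 1: at (-4, -3), ∇J = (-96, -96) → (-4, -3) − 0.05·(-96, -96) = (0.8, 1.8)
Step 2: at (0.8, 1.8), ∇J = (76.8, 76.8) → (0.8, 1.8) − 0.05·(76.8, 76.8) = (-3.04, -2.04)
Step 3: at (-3.04, -2.04), ∇J = (-61.44, -61.44) → (-3.04, -2.04) − 0.05·(-61.44, -61.44) = (0.032, 1.032)
a = 0.032

0.032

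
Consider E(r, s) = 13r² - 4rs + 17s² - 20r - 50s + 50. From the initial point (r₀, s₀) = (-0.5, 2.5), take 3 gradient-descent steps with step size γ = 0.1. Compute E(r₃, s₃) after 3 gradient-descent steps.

∇E = (26r - 4s - 20, -4r + 34s - 50)
Step 1: at (-0.5, 2.5), ∇E = (-43, 37) → (-0.5, 2.5) − 0.1·(-43, 37) = (3.8, -1.2)
Step 2: at (3.8, -1.2), ∇E = (83.6, -106) → (3.8, -1.2) − 0.1·(83.6, -106) = (-4.56, 9.4)
Step 3: at (-4.56, 9.4), ∇E = (-176.16, 287.84) → (-4.56, 9.4) − 0.1·(-176.16, 287.84) = (13.056, -19.384)
E(13.056, -19.384) = 10373.929536

10373.929536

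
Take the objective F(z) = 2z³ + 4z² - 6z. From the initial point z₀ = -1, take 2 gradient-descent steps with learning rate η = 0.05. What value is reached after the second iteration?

-0.168

F′(z) = 6z² + 8z - 6
Step 1: F′(-1) = -8; z₁ = -1 − 0.05·(-8) = -0.6
Step 2: F′(-0.6) = -8.64; z₂ = -0.6 − 0.05·(-8.64) = -0.168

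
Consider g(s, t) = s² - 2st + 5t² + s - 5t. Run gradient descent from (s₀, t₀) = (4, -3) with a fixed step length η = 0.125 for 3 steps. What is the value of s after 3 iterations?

1.5625

∇g = (2s - 2t + 1, -2s + 10t - 5)
(s₁, t₁) = (4, -3) − 0.125·(15, -43) = (2.125, 2.375)
(s₂, t₂) = (2.125, 2.375) − 0.125·(0.5, 14.5) = (2.0625, 0.5625)
(s₃, t₃) = (2.0625, 0.5625) − 0.125·(4, -3.5) = (1.5625, 1)
s = 1.5625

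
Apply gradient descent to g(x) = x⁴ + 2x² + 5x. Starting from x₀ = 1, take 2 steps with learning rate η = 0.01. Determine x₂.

0.75885988

g′(x) = 4x³ + 4x + 5
x₁ = 1 − 0.01·13 = 0.87
x₂ = 0.87 − 0.01·11.114012 = 0.75885988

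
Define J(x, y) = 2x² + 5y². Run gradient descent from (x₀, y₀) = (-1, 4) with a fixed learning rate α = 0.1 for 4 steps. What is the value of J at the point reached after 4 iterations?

0.03359232

∇J = (4x, 10y)
(x₁, y₁) = (-1, 4) − 0.1·(-4, 40) = (-0.6, 0)
(x₂, y₂) = (-0.6, 0) − 0.1·(-2.4, 0) = (-0.36, 0)
(x₃, y₃) = (-0.36, 0) − 0.1·(-1.44, 0) = (-0.216, 0)
(x₄, y₄) = (-0.216, 0) − 0.1·(-0.864, 0) = (-0.1296, 0)
J(-0.1296, 0) = 0.03359232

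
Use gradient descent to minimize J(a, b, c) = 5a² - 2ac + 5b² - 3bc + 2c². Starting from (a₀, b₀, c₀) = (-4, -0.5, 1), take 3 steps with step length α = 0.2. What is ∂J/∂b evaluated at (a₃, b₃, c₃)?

∇J = (10a - 2c, 10b - 3c, -2a - 3b + 4c)
Step 1: at (-4, -0.5, 1), ∇J = (-42, -8, 13.5) → (-4, -0.5, 1) − 0.2·(-42, -8, 13.5) = (4.4, 1.1, -1.7)
Step 2: at (4.4, 1.1, -1.7), ∇J = (47.4, 16.1, -18.9) → (4.4, 1.1, -1.7) − 0.2·(47.4, 16.1, -18.9) = (-5.08, -2.12, 2.08)
Step 3: at (-5.08, -2.12, 2.08), ∇J = (-54.96, -27.44, 24.84) → (-5.08, -2.12, 2.08) − 0.2·(-54.96, -27.44, 24.84) = (5.912, 3.368, -2.888)
∂J/∂b at (5.912, 3.368, -2.888) = 42.344

42.344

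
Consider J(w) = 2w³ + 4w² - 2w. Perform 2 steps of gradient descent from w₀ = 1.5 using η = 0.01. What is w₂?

J′(w) = 6w² + 8w - 2
w₁ = 1.5 − 0.01·23.5 = 1.265
w₂ = 1.265 − 0.01·17.72135 = 1.0877865

1.0877865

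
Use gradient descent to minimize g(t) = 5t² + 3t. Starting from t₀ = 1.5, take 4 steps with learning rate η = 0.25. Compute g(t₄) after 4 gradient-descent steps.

g′(t) = 10t + 3
t₁ = 1.5 − 0.25·18 = -3
t₂ = -3 − 0.25·(-27) = 3.75
t₃ = 3.75 − 0.25·40.5 = -6.375
t₄ = -6.375 − 0.25·(-60.75) = 8.8125
g(8.8125) = 414.73828125

414.73828125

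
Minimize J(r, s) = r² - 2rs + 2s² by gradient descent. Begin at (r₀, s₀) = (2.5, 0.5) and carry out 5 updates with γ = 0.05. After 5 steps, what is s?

∇J = (2r - 2s, -2r + 4s)
(r₁, s₁) = (2.5, 0.5) − 0.05·(4, -3) = (2.3, 0.65)
(r₂, s₂) = (2.3, 0.65) − 0.05·(3.3, -2) = (2.135, 0.75)
(r₃, s₃) = (2.135, 0.75) − 0.05·(2.77, -1.27) = (1.9965, 0.8135)
(r₄, s₄) = (1.9965, 0.8135) − 0.05·(2.366, -0.739) = (1.8782, 0.85045)
(r₅, s₅) = (1.8782, 0.85045) − 0.05·(2.0555, -0.3546) = (1.775425, 0.86818)
s = 0.86818

0.86818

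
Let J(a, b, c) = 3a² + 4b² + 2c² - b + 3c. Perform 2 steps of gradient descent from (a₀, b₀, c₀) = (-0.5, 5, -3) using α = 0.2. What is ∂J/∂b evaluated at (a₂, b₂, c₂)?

∇J = (6a, 8b - 1, 4c + 3)
Step 1: at (-0.5, 5, -3), ∇J = (-3, 39, -9) → (-0.5, 5, -3) − 0.2·(-3, 39, -9) = (0.1, -2.8, -1.2)
Step 2: at (0.1, -2.8, -1.2), ∇J = (0.6, -23.4, -1.8) → (0.1, -2.8, -1.2) − 0.2·(0.6, -23.4, -1.8) = (-0.02, 1.88, -0.84)
∂J/∂b at (-0.02, 1.88, -0.84) = 14.04

14.04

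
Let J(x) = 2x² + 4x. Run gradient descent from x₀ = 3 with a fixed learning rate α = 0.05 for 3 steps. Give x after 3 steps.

1.048

J′(x) = 4x + 4
x₁ = 3 − 0.05·16 = 2.2
x₂ = 2.2 − 0.05·12.8 = 1.56
x₃ = 1.56 − 0.05·10.24 = 1.048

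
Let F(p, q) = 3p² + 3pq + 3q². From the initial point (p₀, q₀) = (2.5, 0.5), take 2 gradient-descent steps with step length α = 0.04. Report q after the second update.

∇F = (6p + 3q, 3p + 6q)
Step 1: at (2.5, 0.5), ∇F = (16.5, 10.5) → (2.5, 0.5) − 0.04·(16.5, 10.5) = (1.84, 0.08)
Step 2: at (1.84, 0.08), ∇F = (11.28, 6) → (1.84, 0.08) − 0.04·(11.28, 6) = (1.3888, -0.16)
q = -0.16

-0.16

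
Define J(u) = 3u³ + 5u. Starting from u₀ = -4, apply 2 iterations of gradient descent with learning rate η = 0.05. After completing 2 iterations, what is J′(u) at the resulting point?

44986.478810140625

J′(u) = 9u² + 5
Step 1: J′(-4) = 149; u₁ = -4 − 0.05·149 = -11.45
Step 2: J′(-11.45) = 1184.9225; u₂ = -11.45 − 0.05·1184.9225 = -70.696125
J′(u) at (-70.696125) = 44986.478810140625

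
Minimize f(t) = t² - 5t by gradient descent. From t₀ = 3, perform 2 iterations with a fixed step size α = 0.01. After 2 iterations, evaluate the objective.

-6.01940796

f′(t) = 2t - 5
t₁ = 3 − 0.01·1 = 2.99
t₂ = 2.99 − 0.01·0.98 = 2.9802
f(2.9802) = -6.01940796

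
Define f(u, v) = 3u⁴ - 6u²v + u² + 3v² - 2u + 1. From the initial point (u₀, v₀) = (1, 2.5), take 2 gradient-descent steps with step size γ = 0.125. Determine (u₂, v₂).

∇f = (12u³ - 12uv + 2u - 2, -6u² + 6v)
Step 1: at (1, 2.5), ∇f = (-18, 9) → (1, 2.5) − 0.125·(-18, 9) = (3.25, 1.375)
Step 2: at (3.25, 1.375), ∇f = (362.8125, -55.125) → (3.25, 1.375) − 0.125·(362.8125, -55.125) = (-42.1015625, 8.265625)

(-42.1015625, 8.265625)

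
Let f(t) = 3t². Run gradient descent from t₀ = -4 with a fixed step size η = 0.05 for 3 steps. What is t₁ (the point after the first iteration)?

f′(t) = 6t
Step 1: f′(-4) = -24; t₁ = -4 − 0.05·(-24) = -2.8

-2.8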